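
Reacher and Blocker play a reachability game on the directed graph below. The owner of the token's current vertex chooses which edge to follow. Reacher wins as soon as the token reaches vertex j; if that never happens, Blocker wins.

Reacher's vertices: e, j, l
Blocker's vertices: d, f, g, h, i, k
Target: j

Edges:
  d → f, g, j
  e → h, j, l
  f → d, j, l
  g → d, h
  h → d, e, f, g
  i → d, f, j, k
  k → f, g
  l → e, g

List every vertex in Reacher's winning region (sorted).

A0 = {j}
A1: add {e} — e (Reacher) has e→j.
A2: add {l} — l (Reacher) has l→e.
A3 = A2; e.g. d (Blocker) can still go to f. Fixed point.
Reacher's winning region = {e, j, l}.

e, j, l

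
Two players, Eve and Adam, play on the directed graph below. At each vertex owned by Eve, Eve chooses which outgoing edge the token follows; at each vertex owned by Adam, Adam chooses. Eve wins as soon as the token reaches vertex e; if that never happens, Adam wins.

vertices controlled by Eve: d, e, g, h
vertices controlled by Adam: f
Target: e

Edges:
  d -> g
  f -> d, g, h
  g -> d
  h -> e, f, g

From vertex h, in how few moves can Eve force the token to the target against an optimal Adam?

1

A0 = {e}
A1: add {h} — h (Eve) has h→e.
A2 = A1; e.g. d (Eve) has no edge into A1. Fixed point.
h enters the attractor at level 1, so Eve can force the target in 1 move from there.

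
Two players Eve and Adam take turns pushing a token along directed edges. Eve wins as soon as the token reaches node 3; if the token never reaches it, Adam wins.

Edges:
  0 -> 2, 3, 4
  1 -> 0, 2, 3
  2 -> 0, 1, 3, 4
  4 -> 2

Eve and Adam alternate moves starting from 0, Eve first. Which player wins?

Track states (vertex, player-to-move).
A0 = {(3,Eve), (3,Adam)}
A1: add {(0,Eve), (1,Eve), (2,Eve)}.
(0,Eve) ∈ A1 ⇒ Eve forces the target.

Eve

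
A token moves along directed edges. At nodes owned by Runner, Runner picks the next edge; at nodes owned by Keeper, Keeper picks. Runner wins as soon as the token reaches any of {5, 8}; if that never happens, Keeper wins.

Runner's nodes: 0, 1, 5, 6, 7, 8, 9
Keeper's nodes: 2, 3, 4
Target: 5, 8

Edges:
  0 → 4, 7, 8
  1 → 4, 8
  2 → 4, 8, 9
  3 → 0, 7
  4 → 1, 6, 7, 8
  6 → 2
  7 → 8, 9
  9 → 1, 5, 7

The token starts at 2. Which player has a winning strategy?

A0 = {5, 8}
A1: add {0, 1, 7, 9} — 0 (Runner) has 0→8; 1 (Runner) has 1→8; 7 (Runner) has 7→8; 9 (Runner) has 9→5.
A2: add {3} — 3 (Keeper): all of {0, 7} already in.
A3 = A2; e.g. 2 (Keeper) can still go to 4. Fixed point.
2 never enters the attractor, so Keeper can avoid the target forever.

Keeper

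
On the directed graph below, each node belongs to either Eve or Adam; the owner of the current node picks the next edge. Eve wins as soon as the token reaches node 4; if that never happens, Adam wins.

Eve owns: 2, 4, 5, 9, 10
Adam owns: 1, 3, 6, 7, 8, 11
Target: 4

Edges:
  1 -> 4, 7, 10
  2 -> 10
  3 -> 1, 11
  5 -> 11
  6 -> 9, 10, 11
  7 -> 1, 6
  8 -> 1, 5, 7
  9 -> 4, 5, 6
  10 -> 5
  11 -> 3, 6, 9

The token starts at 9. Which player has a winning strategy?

A0 = {4}
A1: add {9} — 9 (Eve) has 9→4.
A2 = A1; e.g. 1 (Adam) can still go to 7. Fixed point.
9 ∈ A1, so Eve can force the target.

Eve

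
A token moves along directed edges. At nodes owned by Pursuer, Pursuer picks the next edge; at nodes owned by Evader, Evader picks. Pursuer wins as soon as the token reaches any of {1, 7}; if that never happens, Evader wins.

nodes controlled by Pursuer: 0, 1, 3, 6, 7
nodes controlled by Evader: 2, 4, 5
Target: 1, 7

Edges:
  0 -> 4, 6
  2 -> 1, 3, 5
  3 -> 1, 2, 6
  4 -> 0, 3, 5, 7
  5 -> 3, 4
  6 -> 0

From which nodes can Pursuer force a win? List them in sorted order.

A0 = {1, 7}
A1: add {3} — 3 (Pursuer) has 3→1.
A2 = A1; e.g. 0 (Pursuer) has no edge into A1. Fixed point.
Pursuer's winning region = {1, 3, 7}.

1, 3, 7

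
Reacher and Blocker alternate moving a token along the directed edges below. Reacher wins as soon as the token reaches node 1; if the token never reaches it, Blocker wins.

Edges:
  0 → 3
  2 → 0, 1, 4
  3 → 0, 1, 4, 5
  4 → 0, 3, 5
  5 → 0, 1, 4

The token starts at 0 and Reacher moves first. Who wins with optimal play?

Blocker

Track states (vertex, player-to-move).
A0 = {(1,Reacher), (1,Blocker)}
A1: add {(2,Reacher), (3,Reacher), (5,Reacher)}.
A2: add {(0,Blocker)}.
A3: add {(4,Reacher)}.
A4 = A3; e.g. (0,Reacher) stays out. (0,Reacher) never enters ⇒ Blocker avoids the target.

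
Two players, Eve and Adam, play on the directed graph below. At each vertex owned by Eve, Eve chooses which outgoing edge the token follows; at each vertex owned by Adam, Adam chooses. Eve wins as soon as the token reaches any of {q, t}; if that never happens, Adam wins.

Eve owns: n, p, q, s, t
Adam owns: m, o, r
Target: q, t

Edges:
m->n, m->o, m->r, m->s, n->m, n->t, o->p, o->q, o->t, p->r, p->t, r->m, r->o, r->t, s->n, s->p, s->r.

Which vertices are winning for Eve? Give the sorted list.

A0 = {q, t}
A1: add {n, p} — n (Eve) has n→t; p (Eve) has p→t.
A2: add {o, s} — o (Adam): all of {p, q, t} already in; s (Eve) has s→n.
A3 = A2; e.g. m (Adam) can still go to r. Fixed point.
Eve's winning region = {n, o, p, q, s, t}.

n, o, p, q, s, t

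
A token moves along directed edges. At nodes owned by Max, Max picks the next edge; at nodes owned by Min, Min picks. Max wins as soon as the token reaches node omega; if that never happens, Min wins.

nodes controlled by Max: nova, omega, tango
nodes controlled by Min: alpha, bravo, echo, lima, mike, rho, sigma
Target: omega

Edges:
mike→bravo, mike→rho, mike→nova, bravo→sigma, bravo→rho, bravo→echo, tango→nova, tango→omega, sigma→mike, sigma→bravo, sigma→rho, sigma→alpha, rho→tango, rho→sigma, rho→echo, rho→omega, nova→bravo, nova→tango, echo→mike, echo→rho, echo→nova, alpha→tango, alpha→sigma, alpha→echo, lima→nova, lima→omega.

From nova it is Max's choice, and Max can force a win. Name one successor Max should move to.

A0 = {omega}
A1: add {tango} — tango (Max) has tango→omega.
A2: add {nova} — nova (Max) has nova→tango.
A3: add {lima} — lima (Min): all of {nova, omega} already in.
A4 = A3; e.g. mike (Min) can still go to bravo. Fixed point.
From nova, successor tango is in the attractor (rank 1); the other successor bravo is not.

tango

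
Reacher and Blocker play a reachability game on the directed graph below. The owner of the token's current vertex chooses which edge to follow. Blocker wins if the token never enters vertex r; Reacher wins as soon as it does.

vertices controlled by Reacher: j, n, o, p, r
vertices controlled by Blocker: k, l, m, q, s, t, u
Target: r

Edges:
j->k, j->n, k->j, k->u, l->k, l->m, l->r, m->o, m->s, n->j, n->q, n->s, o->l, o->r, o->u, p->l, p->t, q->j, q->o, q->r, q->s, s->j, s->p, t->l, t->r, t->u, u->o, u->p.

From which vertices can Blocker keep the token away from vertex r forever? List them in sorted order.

A0 = {r}
A1: add {o} — o (Reacher) has o→r.
A2 = A1; e.g. j (Reacher) has no edge into A1. Fixed point.
Reacher's attractor = {o, r}; Blocker avoids the target exactly from the complement.

j, k, l, m, n, p, q, s, t, u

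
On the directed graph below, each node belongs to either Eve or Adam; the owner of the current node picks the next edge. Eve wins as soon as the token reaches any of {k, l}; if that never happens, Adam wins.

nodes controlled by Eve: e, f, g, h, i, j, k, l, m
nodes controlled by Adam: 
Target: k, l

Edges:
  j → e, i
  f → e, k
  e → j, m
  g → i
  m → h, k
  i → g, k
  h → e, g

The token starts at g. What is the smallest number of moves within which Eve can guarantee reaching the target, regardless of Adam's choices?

A0 = {k, l}
A1: add {f, i, m} — f (Eve) has f→k; i (Eve) has i→k; m (Eve) has m→k.
A2: add {e, g, j} — e (Eve) has e→m; g (Eve) has g→i; j (Eve) has j→i.
g enters the attractor at level 2, so Eve can force the target in 2 moves from there.

2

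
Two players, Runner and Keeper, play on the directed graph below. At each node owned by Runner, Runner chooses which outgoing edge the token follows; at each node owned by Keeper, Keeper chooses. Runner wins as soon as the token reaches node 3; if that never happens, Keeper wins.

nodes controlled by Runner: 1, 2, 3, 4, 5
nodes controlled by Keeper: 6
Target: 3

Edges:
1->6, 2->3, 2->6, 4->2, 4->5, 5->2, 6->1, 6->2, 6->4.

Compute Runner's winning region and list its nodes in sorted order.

2, 3, 4, 5

A0 = {3}
A1: add {2} — 2 (Runner) has 2→3.
A2: add {4, 5} — 4 (Runner) has 4→2; 5 (Runner) has 5→2.
A3 = A2; e.g. 1 (Runner) has no edge into A2. Fixed point.
Runner's winning region = {2, 3, 4, 5}.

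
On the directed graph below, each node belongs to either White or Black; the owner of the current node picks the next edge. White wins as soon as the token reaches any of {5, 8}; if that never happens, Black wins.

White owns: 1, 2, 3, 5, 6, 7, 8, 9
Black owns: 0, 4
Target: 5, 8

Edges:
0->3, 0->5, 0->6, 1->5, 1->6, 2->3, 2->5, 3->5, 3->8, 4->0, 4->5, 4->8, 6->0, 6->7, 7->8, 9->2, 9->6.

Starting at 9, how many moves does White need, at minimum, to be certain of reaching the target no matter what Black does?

A0 = {5, 8}
A1: add {1, 2, 3, 7} — 1 (White) has 1→5; 2 (White) has 2→5; 3 (White) has 3→5; 7 (White) has 7→8.
A2: add {6, 9} — 6 (White) has 6→7; 9 (White) has 9→2.
9 enters the attractor at level 2, so White can force the target in 2 moves from there.

2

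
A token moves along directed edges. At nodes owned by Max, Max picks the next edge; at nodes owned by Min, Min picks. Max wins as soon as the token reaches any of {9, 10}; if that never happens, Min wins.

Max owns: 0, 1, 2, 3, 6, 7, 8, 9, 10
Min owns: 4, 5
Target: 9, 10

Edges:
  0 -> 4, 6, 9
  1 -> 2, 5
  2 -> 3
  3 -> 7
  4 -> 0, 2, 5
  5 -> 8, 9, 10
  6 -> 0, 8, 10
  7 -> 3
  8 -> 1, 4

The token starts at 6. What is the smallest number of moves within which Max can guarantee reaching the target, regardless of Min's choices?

A0 = {9, 10}
A1: add {0, 6} — 0 (Max) has 0→9; 6 (Max) has 6→10.
A2 = A1; e.g. 1 (Max) has no edge into A1. Fixed point.
6 enters the attractor at level 1, so Max can force the target in 1 move from there.

1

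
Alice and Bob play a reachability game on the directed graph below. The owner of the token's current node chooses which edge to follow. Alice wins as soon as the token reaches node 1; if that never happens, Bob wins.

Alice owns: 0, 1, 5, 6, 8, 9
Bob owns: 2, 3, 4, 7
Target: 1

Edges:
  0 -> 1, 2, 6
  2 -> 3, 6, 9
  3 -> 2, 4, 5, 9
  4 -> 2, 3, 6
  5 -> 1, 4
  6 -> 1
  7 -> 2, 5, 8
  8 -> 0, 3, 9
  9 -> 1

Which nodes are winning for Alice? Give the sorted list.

0, 1, 5, 6, 8, 9

A0 = {1}
A1: add {0, 5, 6, 9} — 0 (Alice) has 0→1; 5 (Alice) has 5→1; 6 (Alice) has 6→1; 9 (Alice) has 9→1.
A2: add {8} — 8 (Alice) has 8→0.
A3 = A2; e.g. 2 (Bob) can still go to 3. Fixed point.
Alice's winning region = {0, 1, 5, 6, 8, 9}.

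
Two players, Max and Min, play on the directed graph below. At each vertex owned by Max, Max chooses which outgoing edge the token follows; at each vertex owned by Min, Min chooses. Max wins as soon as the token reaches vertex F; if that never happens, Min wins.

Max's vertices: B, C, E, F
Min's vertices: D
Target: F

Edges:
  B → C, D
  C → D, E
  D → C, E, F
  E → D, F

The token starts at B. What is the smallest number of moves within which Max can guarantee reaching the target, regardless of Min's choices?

A0 = {F}
A1: add {E} — E (Max) has E→F.
A2: add {C} — C (Max) has C→E.
A3: add {B, D} — B (Max) has B→C; D (Min): all of {C, E, F} already in.
A3 = all vertices. Fixed point.
B enters the attractor at level 3, so Max can force the target in 3 moves from there.

3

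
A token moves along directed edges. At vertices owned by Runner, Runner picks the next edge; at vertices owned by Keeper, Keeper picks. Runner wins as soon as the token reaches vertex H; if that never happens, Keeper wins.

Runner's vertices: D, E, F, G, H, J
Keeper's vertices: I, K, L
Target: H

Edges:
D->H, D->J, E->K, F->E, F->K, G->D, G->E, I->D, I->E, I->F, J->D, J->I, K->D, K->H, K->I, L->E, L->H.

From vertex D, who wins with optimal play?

A0 = {H}
A1: add {D} — D (Runner) has D→H.
D ∈ A1, so Runner can force the target.

Runner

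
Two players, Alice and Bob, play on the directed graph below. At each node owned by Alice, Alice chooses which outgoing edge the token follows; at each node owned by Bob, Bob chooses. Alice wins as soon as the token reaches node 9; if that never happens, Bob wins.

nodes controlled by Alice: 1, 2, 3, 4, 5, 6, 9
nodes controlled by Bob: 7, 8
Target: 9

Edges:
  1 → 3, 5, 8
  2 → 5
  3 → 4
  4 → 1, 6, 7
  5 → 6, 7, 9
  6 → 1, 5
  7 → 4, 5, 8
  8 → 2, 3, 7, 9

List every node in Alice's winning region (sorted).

A0 = {9}
A1: add {5} — 5 (Alice) has 5→9.
A2: add {1, 2, 6} — 1 (Alice) has 1→5; 2 (Alice) has 2→5; 6 (Alice) has 6→5.
A3: add {4} — 4 (Alice) has 4→1.
A4: add {3} — 3 (Alice) has 3→4.
A5 = A4; e.g. 7 (Bob) can still go to 8. Fixed point.
Alice's winning region = {1, 2, 3, 4, 5, 6, 9}.

1, 2, 3, 4, 5, 6, 9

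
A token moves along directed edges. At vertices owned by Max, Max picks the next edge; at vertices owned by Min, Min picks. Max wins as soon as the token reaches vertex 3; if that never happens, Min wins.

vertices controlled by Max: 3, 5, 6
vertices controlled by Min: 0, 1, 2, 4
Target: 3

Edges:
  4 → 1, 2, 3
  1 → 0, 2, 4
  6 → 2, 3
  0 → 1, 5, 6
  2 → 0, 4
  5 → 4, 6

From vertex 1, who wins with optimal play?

Min

A0 = {3}
A1: add {6} — 6 (Max) has 6→3.
A2: add {5} — 5 (Max) has 5→6.
A3 = A2; e.g. 0 (Min) can still go to 1. Fixed point.
1 never enters the attractor, so Min can avoid the target forever.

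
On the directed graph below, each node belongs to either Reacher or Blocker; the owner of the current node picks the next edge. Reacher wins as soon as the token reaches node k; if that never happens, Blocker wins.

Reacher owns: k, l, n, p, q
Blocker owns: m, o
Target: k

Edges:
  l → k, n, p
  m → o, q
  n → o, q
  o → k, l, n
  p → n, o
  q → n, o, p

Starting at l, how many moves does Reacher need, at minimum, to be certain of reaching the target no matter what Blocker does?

A0 = {k}
A1: add {l} — l (Reacher) has l→k.
A2 = A1; e.g. m (Blocker) can still go to o. Fixed point.
l enters the attractor at level 1, so Reacher can force the target in 1 move from there.

1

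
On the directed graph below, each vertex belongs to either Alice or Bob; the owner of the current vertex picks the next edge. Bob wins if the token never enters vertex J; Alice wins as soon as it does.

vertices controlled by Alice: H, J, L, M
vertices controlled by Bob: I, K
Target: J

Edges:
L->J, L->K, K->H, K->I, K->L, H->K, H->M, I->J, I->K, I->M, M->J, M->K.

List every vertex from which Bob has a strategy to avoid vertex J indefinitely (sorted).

I, K

A0 = {J}
A1: add {L, M} — L (Alice) has L→J; M (Alice) has M→J.
A2: add {H} — H (Alice) has H→M.
A3 = A2; e.g. I (Bob) can still go to K. Fixed point.
Alice's attractor = {H, J, L, M}; Bob avoids the target exactly from the complement.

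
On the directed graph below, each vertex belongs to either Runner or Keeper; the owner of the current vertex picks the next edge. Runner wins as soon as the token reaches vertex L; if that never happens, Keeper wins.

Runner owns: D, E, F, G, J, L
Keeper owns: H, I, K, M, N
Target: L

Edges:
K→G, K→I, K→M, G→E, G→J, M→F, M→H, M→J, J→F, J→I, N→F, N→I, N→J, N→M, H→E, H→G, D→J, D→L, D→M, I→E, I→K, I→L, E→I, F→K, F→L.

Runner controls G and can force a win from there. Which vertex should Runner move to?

A0 = {L}
A1: add {D, F} — D (Runner) has D→L; F (Runner) has F→L.
A2: add {J} — J (Runner) has J→F.
A3: add {G} — G (Runner) has G→J.
A4 = A3; e.g. E (Runner) has no edge into A3. Fixed point.
From G, successor J is in the attractor (rank 2); the other successor E is not.

J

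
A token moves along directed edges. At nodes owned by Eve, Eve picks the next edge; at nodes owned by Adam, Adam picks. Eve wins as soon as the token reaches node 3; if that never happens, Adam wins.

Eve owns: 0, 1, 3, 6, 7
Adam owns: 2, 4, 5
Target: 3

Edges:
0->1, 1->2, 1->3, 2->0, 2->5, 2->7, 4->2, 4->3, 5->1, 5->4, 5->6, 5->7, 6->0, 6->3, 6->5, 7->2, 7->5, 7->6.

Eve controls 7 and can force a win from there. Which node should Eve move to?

6

A0 = {3}
A1: add {1, 6} — 1 (Eve) has 1→3; 6 (Eve) has 6→3.
A2: add {0, 7} — 0 (Eve) has 0→1; 7 (Eve) has 7→6.
A3 = A2; e.g. 2 (Adam) can still go to 5. Fixed point.
From 7, successor 6 is in the attractor (rank 1); the other successors 2, 5 are not.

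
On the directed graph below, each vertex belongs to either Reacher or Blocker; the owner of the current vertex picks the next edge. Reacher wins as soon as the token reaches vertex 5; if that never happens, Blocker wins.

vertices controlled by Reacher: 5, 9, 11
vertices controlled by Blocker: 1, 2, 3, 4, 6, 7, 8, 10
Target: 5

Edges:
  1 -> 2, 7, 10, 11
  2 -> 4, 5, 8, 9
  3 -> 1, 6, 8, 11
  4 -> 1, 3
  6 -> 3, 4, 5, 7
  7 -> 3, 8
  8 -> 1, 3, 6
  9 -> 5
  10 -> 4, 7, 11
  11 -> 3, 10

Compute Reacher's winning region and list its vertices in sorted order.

A0 = {5}
A1: add {9} — 9 (Reacher) has 9→5.
A2 = A1; e.g. 1 (Blocker) can still go to 2. Fixed point.
Reacher's winning region = {5, 9}.

5, 9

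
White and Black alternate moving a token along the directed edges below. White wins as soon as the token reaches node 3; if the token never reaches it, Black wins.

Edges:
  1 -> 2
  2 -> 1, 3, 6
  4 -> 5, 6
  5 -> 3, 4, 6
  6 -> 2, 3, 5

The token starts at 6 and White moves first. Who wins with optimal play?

Track states (vertex, player-to-move).
A0 = {(3,White), (3,Black)}
A1: add {(2,White), (5,White), (6,White)}.
(6,White) ∈ A1 ⇒ White forces the target.

White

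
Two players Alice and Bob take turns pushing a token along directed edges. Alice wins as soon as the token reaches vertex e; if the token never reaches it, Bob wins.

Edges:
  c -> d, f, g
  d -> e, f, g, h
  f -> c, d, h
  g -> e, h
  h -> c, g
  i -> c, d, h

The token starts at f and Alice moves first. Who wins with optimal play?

Track states (vertex, player-to-move).
A0 = {(e,Alice), (e,Bob)}
A1: add {(d,Alice), (g,Alice)}.
A2 = A1; e.g. (c,Alice) stays out. (f,Alice) never enters ⇒ Bob avoids the target.

Bob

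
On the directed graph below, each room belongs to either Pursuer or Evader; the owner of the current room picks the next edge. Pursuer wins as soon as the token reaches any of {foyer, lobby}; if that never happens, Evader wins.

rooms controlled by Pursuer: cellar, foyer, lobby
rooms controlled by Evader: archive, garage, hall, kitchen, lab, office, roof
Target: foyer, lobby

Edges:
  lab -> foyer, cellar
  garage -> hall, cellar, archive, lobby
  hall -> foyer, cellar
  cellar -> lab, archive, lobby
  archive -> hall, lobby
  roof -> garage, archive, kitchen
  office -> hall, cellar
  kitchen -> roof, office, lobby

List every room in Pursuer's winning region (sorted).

archive, cellar, foyer, garage, hall, lab, lobby, office

A0 = {foyer, lobby}
A1: add {cellar} — cellar (Pursuer) has cellar→lobby.
A2: add {hall, lab} — lab (Evader): all of {foyer, cellar} already in; hall (Evader): all of {foyer, cellar} already in.
A3: add {archive, office} — archive (Evader): all of {hall, lobby} already in; office (Evader): all of {hall, cellar} already in.
A4: add {garage} — garage (Evader): all of {hall, cellar, archive, lobby} already in.
A5 = A4; e.g. roof (Evader) can still go to kitchen. Fixed point.
Pursuer's winning region = {archive, cellar, foyer, garage, hall, lab, lobby, office}.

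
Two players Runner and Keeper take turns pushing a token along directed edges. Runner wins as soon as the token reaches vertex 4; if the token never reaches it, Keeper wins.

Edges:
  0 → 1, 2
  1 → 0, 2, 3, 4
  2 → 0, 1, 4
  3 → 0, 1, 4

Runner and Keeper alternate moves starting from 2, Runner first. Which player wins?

Runner

Track states (vertex, player-to-move).
A0 = {(4,Runner), (4,Keeper)}
A1: add {(1,Runner), (2,Runner), (3,Runner)}.
(2,Runner) ∈ A1 ⇒ Runner forces the target.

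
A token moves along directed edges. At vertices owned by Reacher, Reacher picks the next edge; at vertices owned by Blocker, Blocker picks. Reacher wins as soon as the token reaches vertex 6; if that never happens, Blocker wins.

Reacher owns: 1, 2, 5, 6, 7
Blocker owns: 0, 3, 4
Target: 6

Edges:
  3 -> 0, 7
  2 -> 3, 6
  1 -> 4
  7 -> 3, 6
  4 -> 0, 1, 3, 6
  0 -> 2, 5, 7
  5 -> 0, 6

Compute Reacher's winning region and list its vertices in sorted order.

0, 2, 3, 5, 6, 7

A0 = {6}
A1: add {2, 5, 7} — 2 (Reacher) has 2→6; 5 (Reacher) has 5→6; 7 (Reacher) has 7→6.
A2: add {0} — 0 (Blocker): all of {2, 5, 7} already in.
A3: add {3} — 3 (Blocker): all of {0, 7} already in.
A4 = A3; e.g. 1 (Reacher) has no edge into A3. Fixed point.
Reacher's winning region = {0, 2, 3, 5, 6, 7}.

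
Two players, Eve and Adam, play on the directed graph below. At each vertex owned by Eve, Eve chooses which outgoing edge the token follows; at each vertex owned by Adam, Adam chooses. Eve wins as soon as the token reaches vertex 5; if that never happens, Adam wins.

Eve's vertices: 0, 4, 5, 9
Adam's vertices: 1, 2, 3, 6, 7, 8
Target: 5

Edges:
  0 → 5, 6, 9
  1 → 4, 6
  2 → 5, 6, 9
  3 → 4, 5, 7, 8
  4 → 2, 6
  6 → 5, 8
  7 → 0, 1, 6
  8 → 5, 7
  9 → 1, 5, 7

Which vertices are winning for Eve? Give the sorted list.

A0 = {5}
A1: add {0, 9} — 0 (Eve) has 0→5; 9 (Eve) has 9→5.
A2 = A1; e.g. 1 (Adam) can still go to 4. Fixed point.
Eve's winning region = {0, 5, 9}.

0, 5, 9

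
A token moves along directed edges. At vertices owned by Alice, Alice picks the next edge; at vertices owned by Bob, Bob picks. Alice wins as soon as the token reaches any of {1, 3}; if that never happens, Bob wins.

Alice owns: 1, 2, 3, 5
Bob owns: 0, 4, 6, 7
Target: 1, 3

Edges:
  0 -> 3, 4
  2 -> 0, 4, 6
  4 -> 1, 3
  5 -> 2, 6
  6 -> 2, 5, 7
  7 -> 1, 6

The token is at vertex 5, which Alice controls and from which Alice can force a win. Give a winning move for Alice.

A0 = {1, 3}
A1: add {4} — 4 (Bob): all of {1, 3} already in.
A2: add {0, 2} — 0 (Bob): all of {3, 4} already in; 2 (Alice) has 2→4.
A3: add {5} — 5 (Alice) has 5→2.
A4 = A3; e.g. 6 (Bob) can still go to 7. Fixed point.
From 5, successor 2 is in the attractor (rank 2); the other successor 6 is not.

2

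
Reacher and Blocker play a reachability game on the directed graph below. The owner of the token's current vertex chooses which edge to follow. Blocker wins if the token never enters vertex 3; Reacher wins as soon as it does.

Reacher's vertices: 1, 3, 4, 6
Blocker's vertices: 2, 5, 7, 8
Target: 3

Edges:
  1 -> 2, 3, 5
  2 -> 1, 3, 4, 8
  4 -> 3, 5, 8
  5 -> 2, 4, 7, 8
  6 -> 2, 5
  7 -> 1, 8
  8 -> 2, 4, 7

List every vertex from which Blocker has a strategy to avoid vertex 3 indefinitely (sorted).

2, 5, 6, 7, 8

A0 = {3}
A1: add {1, 4} — 1 (Reacher) has 1→3; 4 (Reacher) has 4→3.
A2 = A1; e.g. 2 (Blocker) can still go to 8. Fixed point.
Reacher's attractor = {1, 3, 4}; Blocker avoids the target exactly from the complement.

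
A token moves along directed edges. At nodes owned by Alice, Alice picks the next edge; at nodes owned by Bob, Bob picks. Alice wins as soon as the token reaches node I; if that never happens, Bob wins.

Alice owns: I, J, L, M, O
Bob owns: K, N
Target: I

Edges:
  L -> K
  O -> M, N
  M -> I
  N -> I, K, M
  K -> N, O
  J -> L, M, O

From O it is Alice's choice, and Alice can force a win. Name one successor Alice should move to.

A0 = {I}
A1: add {M} — M (Alice) has M→I.
A2: add {J, O} — J (Alice) has J→M; O (Alice) has O→M.
A3 = A2; e.g. K (Bob) can still go to N. Fixed point.
From O, successor M is in the attractor (rank 1); the other successor N is not.

M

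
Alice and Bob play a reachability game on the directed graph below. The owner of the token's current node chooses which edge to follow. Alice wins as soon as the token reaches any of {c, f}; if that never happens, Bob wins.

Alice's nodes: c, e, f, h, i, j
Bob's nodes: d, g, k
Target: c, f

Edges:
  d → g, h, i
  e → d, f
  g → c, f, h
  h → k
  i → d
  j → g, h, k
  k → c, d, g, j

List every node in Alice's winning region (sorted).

A0 = {c, f}
A1: add {e} — e (Alice) has e→f.
A2 = A1; e.g. d (Bob) can still go to g. Fixed point.
Alice's winning region = {c, e, f}.

c, e, f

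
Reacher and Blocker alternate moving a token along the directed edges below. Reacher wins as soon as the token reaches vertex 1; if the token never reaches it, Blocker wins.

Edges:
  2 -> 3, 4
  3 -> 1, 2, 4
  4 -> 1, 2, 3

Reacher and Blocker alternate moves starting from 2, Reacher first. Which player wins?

Blocker

Track states (vertex, player-to-move).
A0 = {(1,Reacher), (1,Blocker)}
A1: add {(3,Reacher), (4,Reacher)}.
A2: add {(2,Blocker)}.
A3 = A2; e.g. (2,Reacher) stays out. (2,Reacher) never enters ⇒ Blocker avoids the target.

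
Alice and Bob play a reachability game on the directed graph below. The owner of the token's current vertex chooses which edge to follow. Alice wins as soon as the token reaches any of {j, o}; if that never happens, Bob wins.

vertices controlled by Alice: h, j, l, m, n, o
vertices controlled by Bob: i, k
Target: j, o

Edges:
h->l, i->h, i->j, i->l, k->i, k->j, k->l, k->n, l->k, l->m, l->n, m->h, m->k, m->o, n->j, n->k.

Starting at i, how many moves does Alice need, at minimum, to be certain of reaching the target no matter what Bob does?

4

A0 = {j, o}
A1: add {m, n} — m (Alice) has m→o; n (Alice) has n→j.
A2: add {l} — l (Alice) has l→m.
A3: add {h} — h (Alice) has h→l.
A4: add {i} — i (Bob): all of {h, j, l} already in.
i enters the attractor at level 4, so Alice can force the target in 4 moves from there.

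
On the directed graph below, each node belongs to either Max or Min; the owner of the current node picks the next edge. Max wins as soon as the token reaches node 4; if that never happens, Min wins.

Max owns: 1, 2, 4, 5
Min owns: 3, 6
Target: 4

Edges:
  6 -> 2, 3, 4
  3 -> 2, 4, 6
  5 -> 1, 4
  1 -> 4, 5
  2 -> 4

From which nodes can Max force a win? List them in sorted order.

A0 = {4}
A1: add {1, 2, 5} — 1 (Max) has 1→4; 2 (Max) has 2→4; 5 (Max) has 5→4.
A2 = A1; e.g. 3 (Min) can still go to 6. Fixed point.
Max's winning region = {1, 2, 4, 5}.

1, 2, 4, 5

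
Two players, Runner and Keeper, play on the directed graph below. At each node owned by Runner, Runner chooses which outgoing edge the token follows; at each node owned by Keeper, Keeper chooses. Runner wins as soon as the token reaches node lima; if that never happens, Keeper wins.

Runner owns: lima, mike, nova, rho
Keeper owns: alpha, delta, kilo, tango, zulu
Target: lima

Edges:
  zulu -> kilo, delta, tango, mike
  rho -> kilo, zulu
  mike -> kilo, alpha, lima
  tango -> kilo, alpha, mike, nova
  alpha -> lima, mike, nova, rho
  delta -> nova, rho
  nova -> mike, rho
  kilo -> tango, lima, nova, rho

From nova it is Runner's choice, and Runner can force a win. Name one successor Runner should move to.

mike

A0 = {lima}
A1: add {mike} — mike (Runner) has mike→lima.
A2: add {nova} — nova (Runner) has nova→mike.
A3 = A2; e.g. kilo (Keeper) can still go to tango. Fixed point.
From nova, successor mike is in the attractor (rank 1); the other successor rho is not.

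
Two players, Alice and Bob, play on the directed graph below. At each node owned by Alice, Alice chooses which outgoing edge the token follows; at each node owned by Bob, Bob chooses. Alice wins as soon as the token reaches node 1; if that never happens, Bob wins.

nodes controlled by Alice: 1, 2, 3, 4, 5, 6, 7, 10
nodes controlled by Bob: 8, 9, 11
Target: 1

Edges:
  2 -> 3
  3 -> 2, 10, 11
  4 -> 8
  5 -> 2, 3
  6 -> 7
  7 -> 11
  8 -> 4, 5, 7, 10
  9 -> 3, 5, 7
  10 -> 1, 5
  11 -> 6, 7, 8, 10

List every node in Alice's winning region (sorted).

1, 2, 3, 5, 10

A0 = {1}
A1: add {10} — 10 (Alice) has 10→1.
A2: add {3} — 3 (Alice) has 3→10.
A3: add {2, 5} — 2 (Alice) has 2→3; 5 (Alice) has 5→3.
A4 = A3; e.g. 4 (Alice) has no edge into A3. Fixed point.
Alice's winning region = {1, 2, 3, 5, 10}.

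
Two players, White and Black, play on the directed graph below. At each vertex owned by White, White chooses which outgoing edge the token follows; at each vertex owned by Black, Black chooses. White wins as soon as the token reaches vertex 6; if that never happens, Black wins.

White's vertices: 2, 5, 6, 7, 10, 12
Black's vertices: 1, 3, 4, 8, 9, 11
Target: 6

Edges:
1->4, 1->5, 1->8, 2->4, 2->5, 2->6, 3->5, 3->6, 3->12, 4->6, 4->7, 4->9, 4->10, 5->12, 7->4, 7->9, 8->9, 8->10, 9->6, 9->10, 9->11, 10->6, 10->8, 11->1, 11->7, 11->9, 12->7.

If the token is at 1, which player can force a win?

Black

A0 = {6}
A1: add {2, 10} — 2 (White) has 2→6; 10 (White) has 10→6.
A2 = A1; e.g. 1 (Black) can still go to 4. Fixed point.
1 never enters the attractor, so Black can avoid the target forever.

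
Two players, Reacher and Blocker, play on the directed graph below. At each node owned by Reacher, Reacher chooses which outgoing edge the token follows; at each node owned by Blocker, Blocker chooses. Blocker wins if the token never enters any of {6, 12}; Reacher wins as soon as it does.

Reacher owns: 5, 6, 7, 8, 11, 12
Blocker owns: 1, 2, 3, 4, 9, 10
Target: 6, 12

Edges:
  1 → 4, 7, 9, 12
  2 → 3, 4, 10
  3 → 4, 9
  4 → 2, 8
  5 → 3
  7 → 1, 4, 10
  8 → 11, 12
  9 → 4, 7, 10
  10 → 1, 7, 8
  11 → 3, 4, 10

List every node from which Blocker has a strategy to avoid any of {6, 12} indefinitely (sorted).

A0 = {6, 12}
A1: add {8} — 8 (Reacher) has 8→12.
A2 = A1; e.g. 1 (Blocker) can still go to 4. Fixed point.
Reacher's attractor = {6, 8, 12}; Blocker avoids the target exactly from the complement.

1, 2, 3, 4, 5, 7, 9, 10, 11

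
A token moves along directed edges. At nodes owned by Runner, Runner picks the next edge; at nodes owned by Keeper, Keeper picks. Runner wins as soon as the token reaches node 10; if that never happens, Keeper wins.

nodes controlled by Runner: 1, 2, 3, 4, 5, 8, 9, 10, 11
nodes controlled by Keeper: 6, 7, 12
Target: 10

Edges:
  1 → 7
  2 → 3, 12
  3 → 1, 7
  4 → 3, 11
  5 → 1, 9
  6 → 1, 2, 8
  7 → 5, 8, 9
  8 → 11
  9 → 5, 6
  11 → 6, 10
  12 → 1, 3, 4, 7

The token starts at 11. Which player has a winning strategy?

A0 = {10}
A1: add {11} — 11 (Runner) has 11→10.
11 ∈ A1, so Runner can force the target.

Runner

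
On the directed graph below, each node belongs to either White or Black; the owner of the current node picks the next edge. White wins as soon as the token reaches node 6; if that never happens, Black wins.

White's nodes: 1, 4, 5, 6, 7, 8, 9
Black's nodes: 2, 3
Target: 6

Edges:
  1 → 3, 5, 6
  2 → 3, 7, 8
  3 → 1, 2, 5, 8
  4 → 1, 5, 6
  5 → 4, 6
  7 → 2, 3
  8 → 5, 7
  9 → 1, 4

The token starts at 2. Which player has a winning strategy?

Black

A0 = {6}
A1: add {1, 4, 5} — 1 (White) has 1→6; 4 (White) has 4→6; 5 (White) has 5→6.
A2: add {8, 9} — 8 (White) has 8→5; 9 (White) has 9→1.
A3 = A2; e.g. 2 (Black) can still go to 3. Fixed point.
2 never enters the attractor, so Black can avoid the target forever.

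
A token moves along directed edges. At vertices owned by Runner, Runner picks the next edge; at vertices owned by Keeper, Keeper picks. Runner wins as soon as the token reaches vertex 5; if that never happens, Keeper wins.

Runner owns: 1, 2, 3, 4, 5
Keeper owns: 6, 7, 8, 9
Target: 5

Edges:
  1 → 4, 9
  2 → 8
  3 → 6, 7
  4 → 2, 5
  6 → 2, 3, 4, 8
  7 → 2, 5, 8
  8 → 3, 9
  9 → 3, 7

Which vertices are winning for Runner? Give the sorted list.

1, 4, 5

A0 = {5}
A1: add {4} — 4 (Runner) has 4→5.
A2: add {1} — 1 (Runner) has 1→4.
A3 = A2; e.g. 2 (Runner) has no edge into A2. Fixed point.
Runner's winning region = {1, 4, 5}.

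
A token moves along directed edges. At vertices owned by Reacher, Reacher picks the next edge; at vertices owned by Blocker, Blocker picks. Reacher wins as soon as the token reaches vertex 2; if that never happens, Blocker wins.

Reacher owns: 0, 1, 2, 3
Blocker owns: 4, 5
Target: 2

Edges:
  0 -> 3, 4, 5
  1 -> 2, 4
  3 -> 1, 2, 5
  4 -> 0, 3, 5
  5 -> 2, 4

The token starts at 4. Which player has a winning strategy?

Blocker

A0 = {2}
A1: add {1, 3} — 1 (Reacher) has 1→2; 3 (Reacher) has 3→2.
A2: add {0} — 0 (Reacher) has 0→3.
A3 = A2; e.g. 4 (Blocker) can still go to 5. Fixed point.
4 never enters the attractor, so Blocker can avoid the target forever.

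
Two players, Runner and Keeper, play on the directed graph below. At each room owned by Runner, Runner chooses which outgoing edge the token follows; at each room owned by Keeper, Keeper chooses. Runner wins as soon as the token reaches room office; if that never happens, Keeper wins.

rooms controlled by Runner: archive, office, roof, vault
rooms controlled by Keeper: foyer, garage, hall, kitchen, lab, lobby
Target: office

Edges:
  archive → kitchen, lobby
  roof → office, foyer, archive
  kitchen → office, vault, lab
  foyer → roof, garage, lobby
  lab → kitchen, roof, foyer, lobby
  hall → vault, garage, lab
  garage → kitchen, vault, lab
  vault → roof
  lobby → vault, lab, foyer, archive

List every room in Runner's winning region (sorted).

A0 = {office}
A1: add {roof} — roof (Runner) has roof→office.
A2: add {vault} — vault (Runner) has vault→roof.
A3 = A2; e.g. kitchen (Keeper) can still go to lab. Fixed point.
Runner's winning region = {office, roof, vault}.

office, roof, vault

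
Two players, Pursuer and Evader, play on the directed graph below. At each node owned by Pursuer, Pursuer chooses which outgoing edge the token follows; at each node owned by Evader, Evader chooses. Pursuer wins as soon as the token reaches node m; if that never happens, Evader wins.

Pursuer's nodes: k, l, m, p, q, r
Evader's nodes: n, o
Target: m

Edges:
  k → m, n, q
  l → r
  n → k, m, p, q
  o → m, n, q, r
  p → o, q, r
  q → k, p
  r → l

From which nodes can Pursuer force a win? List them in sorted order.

A0 = {m}
A1: add {k} — k (Pursuer) has k→m.
A2: add {q} — q (Pursuer) has q→k.
A3: add {p} — p (Pursuer) has p→q.
A4: add {n} — n (Evader): all of {k, m, p, q} already in.
A5 = A4; e.g. l (Pursuer) has no edge into A4. Fixed point.
Pursuer's winning region = {k, m, n, p, q}.

k, m, n, p, q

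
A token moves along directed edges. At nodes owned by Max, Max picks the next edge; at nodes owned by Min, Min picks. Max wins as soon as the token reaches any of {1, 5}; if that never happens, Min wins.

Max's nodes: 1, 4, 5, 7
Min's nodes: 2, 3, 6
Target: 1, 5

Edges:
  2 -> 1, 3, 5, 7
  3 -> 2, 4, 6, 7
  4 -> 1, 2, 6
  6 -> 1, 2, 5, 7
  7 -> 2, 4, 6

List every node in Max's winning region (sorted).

1, 4, 5, 7

A0 = {1, 5}
A1: add {4} — 4 (Max) has 4→1.
A2: add {7} — 7 (Max) has 7→4.
A3 = A2; e.g. 2 (Min) can still go to 3. Fixed point.
Max's winning region = {1, 4, 5, 7}.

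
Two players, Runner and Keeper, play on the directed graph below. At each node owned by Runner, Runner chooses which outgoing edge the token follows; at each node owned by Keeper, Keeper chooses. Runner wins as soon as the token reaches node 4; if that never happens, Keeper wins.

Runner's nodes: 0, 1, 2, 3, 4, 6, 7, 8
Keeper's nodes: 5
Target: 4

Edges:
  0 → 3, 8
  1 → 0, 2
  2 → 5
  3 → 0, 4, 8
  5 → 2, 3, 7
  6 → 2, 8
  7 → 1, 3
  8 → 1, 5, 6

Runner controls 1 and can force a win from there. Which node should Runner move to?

0

A0 = {4}
A1: add {3} — 3 (Runner) has 3→4.
A2: add {0, 7} — 0 (Runner) has 0→3; 7 (Runner) has 7→3.
A3: add {1} — 1 (Runner) has 1→0.
A4: add {8} — 8 (Runner) has 8→1.
A5: add {6} — 6 (Runner) has 6→8.
A6 = A5; e.g. 2 (Runner) has no edge into A5. Fixed point.
From 1, successor 0 is in the attractor (rank 2); the other successor 2 is not.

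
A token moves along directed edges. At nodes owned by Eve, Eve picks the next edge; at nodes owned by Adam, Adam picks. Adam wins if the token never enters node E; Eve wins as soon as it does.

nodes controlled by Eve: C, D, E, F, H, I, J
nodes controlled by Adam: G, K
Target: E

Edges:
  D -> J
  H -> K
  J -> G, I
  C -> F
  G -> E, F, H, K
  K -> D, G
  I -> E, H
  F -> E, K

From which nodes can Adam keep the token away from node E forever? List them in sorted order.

A0 = {E}
A1: add {F, I} — F (Eve) has F→E; I (Eve) has I→E.
A2: add {C, J} — C (Eve) has C→F; J (Eve) has J→I.
A3: add {D} — D (Eve) has D→J.
A4 = A3; e.g. G (Adam) can still go to H. Fixed point.
Eve's attractor = {C, D, E, F, I, J}; Adam avoids the target exactly from the complement.

G, H, K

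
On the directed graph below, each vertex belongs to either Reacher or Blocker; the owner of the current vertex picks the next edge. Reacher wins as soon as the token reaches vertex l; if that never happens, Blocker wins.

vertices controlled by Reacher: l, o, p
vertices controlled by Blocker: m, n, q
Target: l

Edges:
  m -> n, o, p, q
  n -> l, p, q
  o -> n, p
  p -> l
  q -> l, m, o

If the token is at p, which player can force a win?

Reacher

A0 = {l}
A1: add {p} — p (Reacher) has p→l.
p ∈ A1, so Reacher can force the target.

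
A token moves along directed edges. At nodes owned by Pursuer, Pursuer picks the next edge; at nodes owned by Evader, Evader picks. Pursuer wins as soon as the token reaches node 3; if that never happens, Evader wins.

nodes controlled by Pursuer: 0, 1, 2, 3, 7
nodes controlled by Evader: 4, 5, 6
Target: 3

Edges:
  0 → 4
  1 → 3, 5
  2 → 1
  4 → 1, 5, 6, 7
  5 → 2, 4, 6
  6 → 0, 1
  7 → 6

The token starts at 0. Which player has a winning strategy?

Evader

A0 = {3}
A1: add {1} — 1 (Pursuer) has 1→3.
A2: add {2} — 2 (Pursuer) has 2→1.
A3 = A2; e.g. 0 (Pursuer) has no edge into A2. Fixed point.
0 never enters the attractor, so Evader can avoid the target forever.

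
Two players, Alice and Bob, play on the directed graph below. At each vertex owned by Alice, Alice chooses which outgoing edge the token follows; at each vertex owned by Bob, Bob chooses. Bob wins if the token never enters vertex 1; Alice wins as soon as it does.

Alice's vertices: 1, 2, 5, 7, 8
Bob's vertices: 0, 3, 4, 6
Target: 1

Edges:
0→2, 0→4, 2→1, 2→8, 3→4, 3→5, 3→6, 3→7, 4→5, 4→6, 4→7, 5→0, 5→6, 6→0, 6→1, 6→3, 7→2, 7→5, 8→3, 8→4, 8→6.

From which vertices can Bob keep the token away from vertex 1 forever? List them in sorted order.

0, 3, 4, 5, 6, 8

A0 = {1}
A1: add {2} — 2 (Alice) has 2→1.
A2: add {7} — 7 (Alice) has 7→2.
A3 = A2; e.g. 0 (Bob) can still go to 4. Fixed point.
Alice's attractor = {1, 2, 7}; Bob avoids the target exactly from the complement.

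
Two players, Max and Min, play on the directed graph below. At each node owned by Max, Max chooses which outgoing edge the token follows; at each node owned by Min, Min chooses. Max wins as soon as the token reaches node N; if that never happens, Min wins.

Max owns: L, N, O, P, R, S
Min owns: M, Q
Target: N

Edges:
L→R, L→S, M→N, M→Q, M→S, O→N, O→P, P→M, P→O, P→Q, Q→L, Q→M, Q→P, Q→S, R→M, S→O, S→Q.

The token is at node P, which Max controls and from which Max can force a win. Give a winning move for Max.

A0 = {N}
A1: add {O} — O (Max) has O→N.
A2: add {P, S} — P (Max) has P→O; S (Max) has S→O.
A3: add {L} — L (Max) has L→S.
A4 = A3; e.g. M (Min) can still go to Q. Fixed point.
From P, successor O is in the attractor (rank 1); the other successors M, Q are not.

O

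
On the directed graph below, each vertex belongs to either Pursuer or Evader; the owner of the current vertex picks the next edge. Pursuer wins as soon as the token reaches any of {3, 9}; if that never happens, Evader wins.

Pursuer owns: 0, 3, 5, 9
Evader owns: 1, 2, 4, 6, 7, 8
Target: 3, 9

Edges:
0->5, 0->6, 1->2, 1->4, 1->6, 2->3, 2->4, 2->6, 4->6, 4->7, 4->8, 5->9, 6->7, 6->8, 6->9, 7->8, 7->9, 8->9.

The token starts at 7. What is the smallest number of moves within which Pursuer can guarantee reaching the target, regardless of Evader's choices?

2

A0 = {3, 9}
A1: add {5, 8} — 5 (Pursuer) has 5→9; 8 (Evader): all of {9} already in.
A2: add {0, 7} — 0 (Pursuer) has 0→5; 7 (Evader): all of {8, 9} already in.
7 enters the attractor at level 2, so Pursuer can force the target in 2 moves from there.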